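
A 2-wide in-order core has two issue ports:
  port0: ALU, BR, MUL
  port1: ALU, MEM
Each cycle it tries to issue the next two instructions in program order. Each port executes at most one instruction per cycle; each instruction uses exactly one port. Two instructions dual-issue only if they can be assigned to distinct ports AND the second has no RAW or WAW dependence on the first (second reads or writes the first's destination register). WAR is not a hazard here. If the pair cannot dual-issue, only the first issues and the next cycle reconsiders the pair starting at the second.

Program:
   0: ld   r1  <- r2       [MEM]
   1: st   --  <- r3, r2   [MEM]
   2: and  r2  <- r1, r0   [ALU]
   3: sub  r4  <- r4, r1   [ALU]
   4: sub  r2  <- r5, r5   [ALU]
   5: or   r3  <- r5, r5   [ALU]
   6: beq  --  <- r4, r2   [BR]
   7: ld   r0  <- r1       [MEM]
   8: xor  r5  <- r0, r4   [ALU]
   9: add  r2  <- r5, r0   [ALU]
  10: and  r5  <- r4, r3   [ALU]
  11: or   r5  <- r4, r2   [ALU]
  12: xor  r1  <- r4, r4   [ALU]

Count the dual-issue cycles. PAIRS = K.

PAIRS = 5

0. ld.MEM @i0  | no-port MEM/MEM
1. st.MEM/and.ALU @i1+i2  | 2-wide
2. sub.ALU/sub.ALU @i3+i4  | 2-wide
3. or.ALU/beq.BR @i5+i6  | 2-wide
4. ld.MEM @i7  | RAW r0
5. xor.ALU @i8  | RAW r5
6. add.ALU/and.ALU @i9+i10  | 2-wide
7. or.ALU/xor.ALU @i11+i12  | 2-wide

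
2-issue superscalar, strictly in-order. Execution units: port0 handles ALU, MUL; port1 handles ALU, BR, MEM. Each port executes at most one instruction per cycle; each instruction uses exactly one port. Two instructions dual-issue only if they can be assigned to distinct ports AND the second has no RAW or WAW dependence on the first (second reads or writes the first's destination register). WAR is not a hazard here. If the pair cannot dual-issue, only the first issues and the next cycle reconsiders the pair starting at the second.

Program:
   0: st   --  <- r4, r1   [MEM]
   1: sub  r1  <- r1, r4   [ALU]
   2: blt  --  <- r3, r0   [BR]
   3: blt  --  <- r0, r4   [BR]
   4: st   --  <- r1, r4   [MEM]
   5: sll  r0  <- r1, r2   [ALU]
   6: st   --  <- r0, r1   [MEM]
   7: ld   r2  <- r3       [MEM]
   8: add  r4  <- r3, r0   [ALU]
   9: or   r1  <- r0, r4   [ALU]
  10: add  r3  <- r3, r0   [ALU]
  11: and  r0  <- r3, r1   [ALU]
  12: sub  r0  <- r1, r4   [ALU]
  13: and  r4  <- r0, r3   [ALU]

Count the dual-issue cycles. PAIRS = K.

c0: i0&i1 st/sub  2-wide
c1: i2 blt  no-port BR/BR
c2: i3 blt  no-port BR/MEM
c3: i4&i5 st/sll  2-wide
c4: i6 st  no-port MEM/MEM
c5: i7&i8 ld/add  2-wide
c6: i9&i10 or/add  2-wide
c7: i11 and  WAW r0
c8: i12 sub  RAW r0
c9: i13 and  tail

PAIRS = 4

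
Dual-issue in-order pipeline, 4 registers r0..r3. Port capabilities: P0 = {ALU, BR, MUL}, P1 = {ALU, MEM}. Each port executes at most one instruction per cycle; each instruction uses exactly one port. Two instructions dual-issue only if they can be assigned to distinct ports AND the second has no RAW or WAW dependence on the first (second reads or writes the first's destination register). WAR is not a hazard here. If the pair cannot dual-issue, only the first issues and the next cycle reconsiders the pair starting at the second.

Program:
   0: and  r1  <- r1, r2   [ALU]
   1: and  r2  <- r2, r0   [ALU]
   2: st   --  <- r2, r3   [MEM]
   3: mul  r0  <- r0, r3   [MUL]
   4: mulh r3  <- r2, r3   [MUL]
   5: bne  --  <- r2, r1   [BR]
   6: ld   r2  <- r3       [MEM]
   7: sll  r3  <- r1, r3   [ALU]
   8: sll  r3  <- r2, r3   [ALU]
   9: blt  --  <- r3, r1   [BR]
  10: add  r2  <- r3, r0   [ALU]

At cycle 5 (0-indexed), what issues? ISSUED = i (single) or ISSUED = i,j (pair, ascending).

ISSUED = 8

#0 head=0: and.ALU+and.ALU i0+i1 dual
#1 head=2: st.MEM+mul.MUL i2+i3 dual
#2 head=4: mulh.MUL i4 no-port MUL/BR
#3 head=5: bne.BR+ld.MEM i5+i6 dual
#4 head=7: sll.ALU i7 RAW+WAW r3
#5 head=8: sll.ALU i8 RAW r3
#6 head=9: blt.BR+add.ALU i9+i10 dual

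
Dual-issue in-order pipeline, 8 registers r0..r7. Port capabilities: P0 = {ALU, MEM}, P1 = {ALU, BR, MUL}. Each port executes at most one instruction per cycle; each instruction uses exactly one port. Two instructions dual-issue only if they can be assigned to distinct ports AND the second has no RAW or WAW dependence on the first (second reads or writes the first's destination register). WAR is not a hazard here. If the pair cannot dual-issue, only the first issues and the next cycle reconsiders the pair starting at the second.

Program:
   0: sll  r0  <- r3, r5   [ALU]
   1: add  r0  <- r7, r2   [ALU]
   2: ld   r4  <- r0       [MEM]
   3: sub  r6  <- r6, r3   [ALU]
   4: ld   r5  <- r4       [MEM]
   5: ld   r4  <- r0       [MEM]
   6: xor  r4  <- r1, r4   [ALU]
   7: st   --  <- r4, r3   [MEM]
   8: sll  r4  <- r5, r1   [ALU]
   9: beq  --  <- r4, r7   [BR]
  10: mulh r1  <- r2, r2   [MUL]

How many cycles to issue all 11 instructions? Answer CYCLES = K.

  cy0 -> i0 (sll.ALU) WAW r0
  cy1 -> i1 (add.ALU) RAW r0
  cy2 -> i2/i3 (ld.MEM sub.ALU) 2-wide
  cy3 -> i4 (ld.MEM) no-port MEM/MEM
  cy4 -> i5 (ld.MEM) RAW+WAW r4
  cy5 -> i6 (xor.ALU) RAW r4
  cy6 -> i7/i8 (st.MEM sll.ALU) 2-wide
  cy7 -> i9 (beq.BR) no-port BR/MUL
  cy8 -> i10 (mulh.MUL) tail

CYCLES = 9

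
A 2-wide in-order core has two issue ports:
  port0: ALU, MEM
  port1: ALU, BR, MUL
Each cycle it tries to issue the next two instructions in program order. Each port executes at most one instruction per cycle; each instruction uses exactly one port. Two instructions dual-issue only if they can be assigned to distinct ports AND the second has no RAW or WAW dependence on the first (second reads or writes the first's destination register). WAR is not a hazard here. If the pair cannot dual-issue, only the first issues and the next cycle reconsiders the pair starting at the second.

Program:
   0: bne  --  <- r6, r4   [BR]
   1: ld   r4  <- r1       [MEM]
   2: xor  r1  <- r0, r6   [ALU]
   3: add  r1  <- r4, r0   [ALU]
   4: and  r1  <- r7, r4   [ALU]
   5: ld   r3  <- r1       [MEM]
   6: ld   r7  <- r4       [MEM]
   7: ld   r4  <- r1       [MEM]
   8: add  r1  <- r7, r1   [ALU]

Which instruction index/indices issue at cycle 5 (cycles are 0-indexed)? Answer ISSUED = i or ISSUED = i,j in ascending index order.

#0 head=0: bne.BR;ld.MEM i0&i1 2-wide
#1 head=2: xor.ALU i2 WAW r1
#2 head=3: add.ALU i3 WAW r1
#3 head=4: and.ALU i4 RAW r1
#4 head=5: ld.MEM i5 no-port MEM/MEM
#5 head=6: ld.MEM i6 no-port MEM/MEM
#6 head=7: ld.MEM;add.ALU i7&i8 2-wide

ISSUED = 6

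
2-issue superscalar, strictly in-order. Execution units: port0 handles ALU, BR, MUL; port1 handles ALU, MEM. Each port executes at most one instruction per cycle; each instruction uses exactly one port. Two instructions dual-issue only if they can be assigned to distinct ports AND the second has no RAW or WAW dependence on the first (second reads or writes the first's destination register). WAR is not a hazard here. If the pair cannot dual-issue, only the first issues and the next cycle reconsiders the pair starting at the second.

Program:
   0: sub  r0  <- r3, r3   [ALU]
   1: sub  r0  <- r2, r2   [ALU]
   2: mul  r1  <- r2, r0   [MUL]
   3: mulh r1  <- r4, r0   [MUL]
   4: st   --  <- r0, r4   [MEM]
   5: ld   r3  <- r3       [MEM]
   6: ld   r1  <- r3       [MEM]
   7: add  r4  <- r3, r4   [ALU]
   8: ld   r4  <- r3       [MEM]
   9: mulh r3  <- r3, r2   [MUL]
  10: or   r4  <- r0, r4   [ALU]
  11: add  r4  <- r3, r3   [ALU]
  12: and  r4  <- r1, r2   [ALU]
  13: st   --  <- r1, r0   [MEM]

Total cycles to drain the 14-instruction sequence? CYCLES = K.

CYCLES = 10

  cy0 -> i0 (sub.ALU) WAW r0
  cy1 -> i1 (sub.ALU) RAW r0
  cy2 -> i2 (mul.MUL) no-port MUL/MUL
  cy3 -> i3+i4 (mulh.MUL/st.MEM) pair
  cy4 -> i5 (ld.MEM) no-port MEM/MEM
  cy5 -> i6+i7 (ld.MEM/add.ALU) pair
  cy6 -> i8+i9 (ld.MEM/mulh.MUL) pair
  cy7 -> i10 (or.ALU) WAW r4
  cy8 -> i11 (add.ALU) WAW r4
  cy9 -> i12+i13 (and.ALU/st.MEM) pair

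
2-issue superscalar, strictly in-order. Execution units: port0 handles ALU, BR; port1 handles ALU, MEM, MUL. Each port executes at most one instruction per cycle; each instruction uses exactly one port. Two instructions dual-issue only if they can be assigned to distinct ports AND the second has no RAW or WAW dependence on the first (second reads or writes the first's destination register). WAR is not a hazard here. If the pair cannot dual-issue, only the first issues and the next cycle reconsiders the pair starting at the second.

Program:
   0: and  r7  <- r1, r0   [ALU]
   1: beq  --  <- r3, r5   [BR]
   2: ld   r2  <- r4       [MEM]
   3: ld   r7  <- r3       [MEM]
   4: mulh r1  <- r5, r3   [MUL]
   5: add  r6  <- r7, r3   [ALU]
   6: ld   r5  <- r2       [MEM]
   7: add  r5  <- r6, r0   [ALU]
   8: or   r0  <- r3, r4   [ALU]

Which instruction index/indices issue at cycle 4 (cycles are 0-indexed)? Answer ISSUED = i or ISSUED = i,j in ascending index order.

ISSUED = 6

[0] i0&i1  and;beq  -- pair
[1] i2  ld  -- no-port MEM/MEM
[2] i3  ld  -- no-port MEM/MUL
[3] i4&i5  mulh;add  -- pair
[4] i6  ld  -- WAW r5
[5] i7&i8  add;or  -- pair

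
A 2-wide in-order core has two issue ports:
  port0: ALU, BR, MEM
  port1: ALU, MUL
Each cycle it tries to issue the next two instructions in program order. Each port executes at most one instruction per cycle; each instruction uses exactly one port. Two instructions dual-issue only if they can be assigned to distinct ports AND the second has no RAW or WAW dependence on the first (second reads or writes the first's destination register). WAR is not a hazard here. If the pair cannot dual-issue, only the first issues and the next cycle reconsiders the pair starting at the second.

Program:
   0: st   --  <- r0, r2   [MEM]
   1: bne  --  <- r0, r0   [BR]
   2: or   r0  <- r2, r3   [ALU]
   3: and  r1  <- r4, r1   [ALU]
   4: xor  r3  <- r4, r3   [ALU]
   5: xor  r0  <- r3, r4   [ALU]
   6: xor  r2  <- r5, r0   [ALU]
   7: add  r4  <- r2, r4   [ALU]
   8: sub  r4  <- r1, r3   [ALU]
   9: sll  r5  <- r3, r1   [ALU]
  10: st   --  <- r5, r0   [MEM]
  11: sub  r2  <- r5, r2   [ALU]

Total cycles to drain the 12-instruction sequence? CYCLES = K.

CYCLES = 8

c0: i0 st.MEM  no-port MEM/BR
c1: i1/i2 bne.BR+or.ALU  pair
c2: i3/i4 and.ALU+xor.ALU  pair
c3: i5 xor.ALU  RAW r0
c4: i6 xor.ALU  RAW r2
c5: i7 add.ALU  WAW r4
c6: i8/i9 sub.ALU+sll.ALU  pair
c7: i10/i11 st.MEM+sub.ALU  pair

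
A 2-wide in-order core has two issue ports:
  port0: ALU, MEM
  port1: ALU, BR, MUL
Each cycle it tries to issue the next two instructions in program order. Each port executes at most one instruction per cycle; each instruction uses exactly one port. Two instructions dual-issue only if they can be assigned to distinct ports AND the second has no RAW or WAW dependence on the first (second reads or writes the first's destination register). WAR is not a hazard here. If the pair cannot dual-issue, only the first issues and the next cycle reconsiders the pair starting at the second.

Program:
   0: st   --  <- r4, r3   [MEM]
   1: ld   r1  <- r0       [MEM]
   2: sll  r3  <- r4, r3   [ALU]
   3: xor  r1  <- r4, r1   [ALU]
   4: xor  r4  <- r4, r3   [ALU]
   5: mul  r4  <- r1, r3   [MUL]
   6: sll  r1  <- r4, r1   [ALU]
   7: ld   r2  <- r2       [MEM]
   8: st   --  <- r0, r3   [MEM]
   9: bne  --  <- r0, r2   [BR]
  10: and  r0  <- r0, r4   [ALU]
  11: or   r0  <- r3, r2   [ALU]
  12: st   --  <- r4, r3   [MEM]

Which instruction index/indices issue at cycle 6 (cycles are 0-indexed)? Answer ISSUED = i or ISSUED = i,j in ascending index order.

  cy0 -> i0 (st) no-port MEM/MEM
  cy1 -> i1+i2 (ld;sll) pair
  cy2 -> i3+i4 (xor;xor) pair
  cy3 -> i5 (mul) RAW r4
  cy4 -> i6+i7 (sll;ld) pair
  cy5 -> i8+i9 (st;bne) pair
  cy6 -> i10 (and) WAW r0
  cy7 -> i11+i12 (or;st) pair

ISSUED = 10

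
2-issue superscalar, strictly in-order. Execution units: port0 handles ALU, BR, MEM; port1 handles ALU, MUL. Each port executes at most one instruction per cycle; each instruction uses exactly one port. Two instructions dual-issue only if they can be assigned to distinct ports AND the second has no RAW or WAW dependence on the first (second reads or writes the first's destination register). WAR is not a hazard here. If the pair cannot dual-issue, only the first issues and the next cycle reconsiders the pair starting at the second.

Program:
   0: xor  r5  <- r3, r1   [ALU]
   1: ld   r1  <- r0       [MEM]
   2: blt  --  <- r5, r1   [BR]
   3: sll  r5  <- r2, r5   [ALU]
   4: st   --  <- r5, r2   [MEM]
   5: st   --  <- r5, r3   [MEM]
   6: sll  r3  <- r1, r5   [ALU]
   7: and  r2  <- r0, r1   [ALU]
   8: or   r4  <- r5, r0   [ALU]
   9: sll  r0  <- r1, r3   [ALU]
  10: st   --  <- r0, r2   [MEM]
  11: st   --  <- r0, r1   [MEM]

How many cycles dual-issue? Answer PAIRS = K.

t=0 i0/i1:xor.ALU;ld.MEM ; pair
t=1 i2/i3:blt.BR;sll.ALU ; pair
t=2 i4:st.MEM ; no-port MEM/MEM
t=3 i5/i6:st.MEM;sll.ALU ; pair
t=4 i7/i8:and.ALU;or.ALU ; pair
t=5 i9:sll.ALU ; RAW r0
t=6 i10:st.MEM ; no-port MEM/MEM
t=7 i11:st.MEM ; tail

PAIRS = 4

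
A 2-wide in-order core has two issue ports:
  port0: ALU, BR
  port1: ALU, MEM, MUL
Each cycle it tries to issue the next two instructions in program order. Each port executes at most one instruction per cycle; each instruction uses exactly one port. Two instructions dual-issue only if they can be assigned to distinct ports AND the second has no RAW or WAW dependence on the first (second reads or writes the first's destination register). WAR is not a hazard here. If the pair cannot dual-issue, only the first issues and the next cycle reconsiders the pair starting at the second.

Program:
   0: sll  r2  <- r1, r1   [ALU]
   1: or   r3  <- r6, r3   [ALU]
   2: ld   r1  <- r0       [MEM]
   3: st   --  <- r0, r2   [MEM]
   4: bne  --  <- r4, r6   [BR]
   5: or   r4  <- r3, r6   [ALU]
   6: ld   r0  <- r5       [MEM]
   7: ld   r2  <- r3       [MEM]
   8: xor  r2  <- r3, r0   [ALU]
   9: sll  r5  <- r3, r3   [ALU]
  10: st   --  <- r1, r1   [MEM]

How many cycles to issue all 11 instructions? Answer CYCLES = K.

CYCLES = 7

[0] i0/i1  sll.ALU/or.ALU  -- pair
[1] i2  ld.MEM  -- no-port MEM/MEM
[2] i3/i4  st.MEM/bne.BR  -- pair
[3] i5/i6  or.ALU/ld.MEM  -- pair
[4] i7  ld.MEM  -- WAW r2
[5] i8/i9  xor.ALU/sll.ALU  -- pair
[6] i10  st.MEM  -- tail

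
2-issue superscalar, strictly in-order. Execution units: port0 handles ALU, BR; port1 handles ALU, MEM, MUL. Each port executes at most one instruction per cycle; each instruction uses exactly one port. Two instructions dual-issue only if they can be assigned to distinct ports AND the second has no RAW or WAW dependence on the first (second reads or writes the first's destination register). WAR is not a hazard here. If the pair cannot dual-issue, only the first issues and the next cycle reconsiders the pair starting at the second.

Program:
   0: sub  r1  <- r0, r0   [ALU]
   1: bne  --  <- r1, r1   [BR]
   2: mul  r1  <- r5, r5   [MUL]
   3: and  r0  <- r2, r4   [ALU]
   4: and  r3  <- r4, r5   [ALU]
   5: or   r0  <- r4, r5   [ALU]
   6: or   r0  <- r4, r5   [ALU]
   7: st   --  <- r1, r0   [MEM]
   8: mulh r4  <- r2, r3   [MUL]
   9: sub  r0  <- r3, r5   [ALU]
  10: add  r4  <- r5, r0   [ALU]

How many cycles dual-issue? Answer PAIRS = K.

PAIRS = 3

  cy0 -> i0 (sub) RAW r1
  cy1 -> i1&i2 (bne;mul) pair
  cy2 -> i3&i4 (and;and) pair
  cy3 -> i5 (or) WAW r0
  cy4 -> i6 (or) RAW r0
  cy5 -> i7 (st) no-port MEM/MUL
  cy6 -> i8&i9 (mulh;sub) pair
  cy7 -> i10 (add) tail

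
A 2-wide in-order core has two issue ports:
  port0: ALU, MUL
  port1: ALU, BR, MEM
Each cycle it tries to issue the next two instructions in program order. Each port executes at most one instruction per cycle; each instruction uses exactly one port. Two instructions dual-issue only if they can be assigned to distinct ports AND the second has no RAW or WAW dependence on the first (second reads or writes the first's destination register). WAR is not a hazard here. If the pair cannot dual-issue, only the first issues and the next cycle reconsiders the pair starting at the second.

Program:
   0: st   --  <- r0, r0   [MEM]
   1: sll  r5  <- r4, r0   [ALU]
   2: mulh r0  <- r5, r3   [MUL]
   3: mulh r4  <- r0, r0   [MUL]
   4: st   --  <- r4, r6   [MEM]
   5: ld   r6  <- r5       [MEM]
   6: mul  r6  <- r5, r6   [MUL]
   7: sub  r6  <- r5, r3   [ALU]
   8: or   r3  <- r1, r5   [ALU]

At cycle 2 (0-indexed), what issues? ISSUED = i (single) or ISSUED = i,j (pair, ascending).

0. st.MEM;sll.ALU @i0&i1  | dual
1. mulh.MUL @i2  | no-port MUL/MUL
2. mulh.MUL @i3  | RAW r4
3. st.MEM @i4  | no-port MEM/MEM
4. ld.MEM @i5  | RAW+WAW r6
5. mul.MUL @i6  | WAW r6
6. sub.ALU;or.ALU @i7&i8  | dual

ISSUED = 3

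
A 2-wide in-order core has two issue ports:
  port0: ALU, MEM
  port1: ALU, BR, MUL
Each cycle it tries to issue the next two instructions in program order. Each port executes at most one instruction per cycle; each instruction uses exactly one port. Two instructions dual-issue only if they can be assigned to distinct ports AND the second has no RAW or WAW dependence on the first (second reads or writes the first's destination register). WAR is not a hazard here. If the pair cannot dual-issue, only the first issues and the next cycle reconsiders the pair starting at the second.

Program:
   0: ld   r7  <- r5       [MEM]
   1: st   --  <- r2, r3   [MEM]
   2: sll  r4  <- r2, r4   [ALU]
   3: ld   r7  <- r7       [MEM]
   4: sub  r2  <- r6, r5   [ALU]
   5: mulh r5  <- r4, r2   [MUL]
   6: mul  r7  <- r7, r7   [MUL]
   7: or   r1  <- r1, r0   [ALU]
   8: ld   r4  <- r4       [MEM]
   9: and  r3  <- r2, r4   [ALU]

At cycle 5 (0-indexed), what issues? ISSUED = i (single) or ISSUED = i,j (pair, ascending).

t=0 i0:ld.MEM ; no-port MEM/MEM
t=1 i1&i2:st.MEM sll.ALU ; pair
t=2 i3&i4:ld.MEM sub.ALU ; pair
t=3 i5:mulh.MUL ; no-port MUL/MUL
t=4 i6&i7:mul.MUL or.ALU ; pair
t=5 i8:ld.MEM ; RAW r4
t=6 i9:and.ALU ; tail

ISSUED = 8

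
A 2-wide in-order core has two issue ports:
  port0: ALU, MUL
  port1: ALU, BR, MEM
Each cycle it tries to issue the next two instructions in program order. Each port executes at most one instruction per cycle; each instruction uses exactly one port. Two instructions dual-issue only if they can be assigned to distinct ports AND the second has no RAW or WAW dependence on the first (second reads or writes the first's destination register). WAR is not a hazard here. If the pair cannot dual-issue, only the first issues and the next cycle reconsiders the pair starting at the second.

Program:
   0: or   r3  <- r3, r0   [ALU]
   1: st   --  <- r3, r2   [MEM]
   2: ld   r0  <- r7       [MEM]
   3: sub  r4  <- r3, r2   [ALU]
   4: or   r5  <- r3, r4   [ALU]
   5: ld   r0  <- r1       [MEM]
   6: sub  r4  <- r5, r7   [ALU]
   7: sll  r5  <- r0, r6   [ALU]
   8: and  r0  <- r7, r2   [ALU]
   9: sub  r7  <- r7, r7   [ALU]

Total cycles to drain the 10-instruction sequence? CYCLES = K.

  cy0 -> i0 (or) RAW r3
  cy1 -> i1 (st) no-port MEM/MEM
  cy2 -> i2&i3 (ld+sub) 2-wide
  cy3 -> i4&i5 (or+ld) 2-wide
  cy4 -> i6&i7 (sub+sll) 2-wide
  cy5 -> i8&i9 (and+sub) 2-wide

CYCLES = 6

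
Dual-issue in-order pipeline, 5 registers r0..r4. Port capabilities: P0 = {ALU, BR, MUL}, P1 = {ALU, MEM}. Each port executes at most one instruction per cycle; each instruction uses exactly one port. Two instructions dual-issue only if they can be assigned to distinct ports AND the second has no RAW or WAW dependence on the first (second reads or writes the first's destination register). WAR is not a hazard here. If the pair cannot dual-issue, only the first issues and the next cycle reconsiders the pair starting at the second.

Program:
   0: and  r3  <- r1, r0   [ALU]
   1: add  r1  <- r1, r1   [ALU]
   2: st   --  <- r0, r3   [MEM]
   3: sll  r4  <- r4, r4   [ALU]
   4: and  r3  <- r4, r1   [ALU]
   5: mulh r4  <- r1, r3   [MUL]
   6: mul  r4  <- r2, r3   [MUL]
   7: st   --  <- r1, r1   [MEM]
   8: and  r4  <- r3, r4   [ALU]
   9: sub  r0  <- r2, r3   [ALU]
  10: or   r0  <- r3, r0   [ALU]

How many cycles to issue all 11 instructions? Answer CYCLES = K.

CYCLES = 7

0. and+add @i0+i1  | dual
1. st+sll @i2+i3  | dual
2. and @i4  | RAW r3
3. mulh @i5  | no-port MUL/MUL
4. mul+st @i6+i7  | dual
5. and+sub @i8+i9  | dual
6. or @i10  | tail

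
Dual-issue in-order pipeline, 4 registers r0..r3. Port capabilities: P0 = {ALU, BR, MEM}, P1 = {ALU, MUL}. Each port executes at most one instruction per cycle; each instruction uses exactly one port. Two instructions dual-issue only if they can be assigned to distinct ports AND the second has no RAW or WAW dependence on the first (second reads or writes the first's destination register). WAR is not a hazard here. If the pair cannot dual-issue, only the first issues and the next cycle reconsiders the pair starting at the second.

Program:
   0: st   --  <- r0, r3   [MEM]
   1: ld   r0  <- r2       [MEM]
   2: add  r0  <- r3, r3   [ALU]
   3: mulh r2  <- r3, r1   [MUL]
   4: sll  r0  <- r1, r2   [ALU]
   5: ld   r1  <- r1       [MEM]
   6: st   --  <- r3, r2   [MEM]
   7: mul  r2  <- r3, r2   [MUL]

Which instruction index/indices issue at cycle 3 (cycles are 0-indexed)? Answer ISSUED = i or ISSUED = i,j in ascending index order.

[0] i0  st  -- no-port MEM/MEM
[1] i1  ld  -- WAW r0
[2] i2&i3  add;mulh  -- dual
[3] i4&i5  sll;ld  -- dual
[4] i6&i7  st;mul  -- dual

ISSUED = 4,5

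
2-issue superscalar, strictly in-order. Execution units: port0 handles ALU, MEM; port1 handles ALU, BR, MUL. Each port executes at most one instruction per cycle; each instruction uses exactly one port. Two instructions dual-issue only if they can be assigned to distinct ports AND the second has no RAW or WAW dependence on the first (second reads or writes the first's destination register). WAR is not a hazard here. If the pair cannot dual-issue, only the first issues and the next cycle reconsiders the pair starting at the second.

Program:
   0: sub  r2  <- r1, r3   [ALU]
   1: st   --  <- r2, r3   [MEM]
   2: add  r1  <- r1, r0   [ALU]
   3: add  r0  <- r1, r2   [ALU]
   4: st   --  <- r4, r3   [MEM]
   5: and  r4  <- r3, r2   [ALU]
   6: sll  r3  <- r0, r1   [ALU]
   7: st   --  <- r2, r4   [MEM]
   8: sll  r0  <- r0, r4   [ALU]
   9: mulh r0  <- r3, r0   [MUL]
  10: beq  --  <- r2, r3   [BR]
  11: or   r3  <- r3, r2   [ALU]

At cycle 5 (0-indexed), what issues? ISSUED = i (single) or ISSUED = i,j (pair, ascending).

0. sub @i0  | RAW r2
1. st+add @i1&i2  | 2-wide
2. add+st @i3&i4  | 2-wide
3. and+sll @i5&i6  | 2-wide
4. st+sll @i7&i8  | 2-wide
5. mulh @i9  | no-port MUL/BR
6. beq+or @i10&i11  | 2-wide

ISSUED = 9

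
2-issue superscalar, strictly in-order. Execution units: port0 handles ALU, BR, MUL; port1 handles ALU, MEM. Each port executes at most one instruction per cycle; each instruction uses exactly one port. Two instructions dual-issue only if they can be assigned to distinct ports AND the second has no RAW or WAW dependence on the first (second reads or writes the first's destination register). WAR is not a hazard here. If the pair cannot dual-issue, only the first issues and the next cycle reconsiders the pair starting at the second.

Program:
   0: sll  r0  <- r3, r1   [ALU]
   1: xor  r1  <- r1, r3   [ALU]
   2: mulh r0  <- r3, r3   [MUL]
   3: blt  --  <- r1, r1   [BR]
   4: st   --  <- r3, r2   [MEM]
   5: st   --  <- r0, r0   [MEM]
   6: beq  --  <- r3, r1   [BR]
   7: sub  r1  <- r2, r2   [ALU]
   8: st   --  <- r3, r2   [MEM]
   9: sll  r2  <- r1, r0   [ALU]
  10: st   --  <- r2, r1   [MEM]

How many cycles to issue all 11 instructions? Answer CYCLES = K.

  cy0 -> i0/i1 (sll.ALU xor.ALU) pair
  cy1 -> i2 (mulh.MUL) no-port MUL/BR
  cy2 -> i3/i4 (blt.BR st.MEM) pair
  cy3 -> i5/i6 (st.MEM beq.BR) pair
  cy4 -> i7/i8 (sub.ALU st.MEM) pair
  cy5 -> i9 (sll.ALU) RAW r2
  cy6 -> i10 (st.MEM) tail

CYCLES = 7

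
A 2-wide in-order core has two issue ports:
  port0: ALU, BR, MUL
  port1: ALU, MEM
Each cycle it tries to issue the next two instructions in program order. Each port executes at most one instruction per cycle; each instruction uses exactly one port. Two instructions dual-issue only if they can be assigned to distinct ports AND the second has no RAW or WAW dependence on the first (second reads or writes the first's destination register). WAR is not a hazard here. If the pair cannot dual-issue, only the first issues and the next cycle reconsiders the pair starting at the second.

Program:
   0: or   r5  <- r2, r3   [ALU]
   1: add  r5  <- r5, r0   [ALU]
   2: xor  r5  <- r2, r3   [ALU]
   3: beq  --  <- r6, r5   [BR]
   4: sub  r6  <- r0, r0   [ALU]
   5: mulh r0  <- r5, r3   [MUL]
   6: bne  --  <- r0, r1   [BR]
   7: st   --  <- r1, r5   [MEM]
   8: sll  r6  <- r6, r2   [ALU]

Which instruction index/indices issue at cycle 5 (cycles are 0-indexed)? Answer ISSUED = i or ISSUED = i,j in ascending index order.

ISSUED = 6,7

t=0 i0:or.ALU ; RAW+WAW r5
t=1 i1:add.ALU ; WAW r5
t=2 i2:xor.ALU ; RAW r5
t=3 i3,i4:beq.BR;sub.ALU ; 2-wide
t=4 i5:mulh.MUL ; no-port MUL/BR
t=5 i6,i7:bne.BR;st.MEM ; 2-wide
t=6 i8:sll.ALU ; tail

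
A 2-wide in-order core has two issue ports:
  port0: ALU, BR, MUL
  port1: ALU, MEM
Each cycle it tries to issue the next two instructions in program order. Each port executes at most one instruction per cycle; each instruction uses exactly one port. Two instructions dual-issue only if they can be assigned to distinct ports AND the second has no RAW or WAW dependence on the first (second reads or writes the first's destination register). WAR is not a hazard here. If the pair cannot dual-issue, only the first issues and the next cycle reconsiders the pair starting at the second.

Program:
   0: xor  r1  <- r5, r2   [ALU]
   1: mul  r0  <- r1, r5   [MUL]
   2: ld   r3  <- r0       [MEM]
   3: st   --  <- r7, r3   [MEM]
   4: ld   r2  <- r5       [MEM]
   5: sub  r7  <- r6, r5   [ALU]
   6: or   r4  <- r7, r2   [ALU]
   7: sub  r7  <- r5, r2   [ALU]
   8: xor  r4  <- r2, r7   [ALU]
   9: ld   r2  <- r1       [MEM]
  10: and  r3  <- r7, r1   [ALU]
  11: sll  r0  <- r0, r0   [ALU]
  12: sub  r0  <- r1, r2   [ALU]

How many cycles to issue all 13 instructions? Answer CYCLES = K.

[0] i0  xor.ALU  -- RAW r1
[1] i1  mul.MUL  -- RAW r0
[2] i2  ld.MEM  -- no-port MEM/MEM
[3] i3  st.MEM  -- no-port MEM/MEM
[4] i4,i5  ld.MEM+sub.ALU  -- 2-wide
[5] i6,i7  or.ALU+sub.ALU  -- 2-wide
[6] i8,i9  xor.ALU+ld.MEM  -- 2-wide
[7] i10,i11  and.ALU+sll.ALU  -- 2-wide
[8] i12  sub.ALU  -- tail

CYCLES = 9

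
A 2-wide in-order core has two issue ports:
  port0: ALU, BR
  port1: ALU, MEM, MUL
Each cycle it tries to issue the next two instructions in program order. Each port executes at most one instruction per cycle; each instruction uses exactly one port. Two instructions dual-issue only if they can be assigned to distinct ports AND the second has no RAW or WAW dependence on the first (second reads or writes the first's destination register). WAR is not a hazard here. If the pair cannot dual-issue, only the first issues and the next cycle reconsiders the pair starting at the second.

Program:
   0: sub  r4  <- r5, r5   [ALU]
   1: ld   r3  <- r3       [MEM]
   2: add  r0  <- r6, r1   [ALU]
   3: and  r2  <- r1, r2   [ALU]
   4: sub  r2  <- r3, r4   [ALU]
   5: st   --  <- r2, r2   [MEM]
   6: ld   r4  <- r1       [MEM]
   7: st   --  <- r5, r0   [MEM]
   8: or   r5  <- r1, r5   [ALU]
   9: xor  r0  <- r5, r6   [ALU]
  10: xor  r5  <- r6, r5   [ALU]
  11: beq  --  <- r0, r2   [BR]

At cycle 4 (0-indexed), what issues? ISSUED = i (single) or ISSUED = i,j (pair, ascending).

[0] i0,i1  sub;ld  -- dual
[1] i2,i3  add;and  -- dual
[2] i4  sub  -- RAW r2
[3] i5  st  -- no-port MEM/MEM
[4] i6  ld  -- no-port MEM/MEM
[5] i7,i8  st;or  -- dual
[6] i9,i10  xor;xor  -- dual
[7] i11  beq  -- tail

ISSUED = 6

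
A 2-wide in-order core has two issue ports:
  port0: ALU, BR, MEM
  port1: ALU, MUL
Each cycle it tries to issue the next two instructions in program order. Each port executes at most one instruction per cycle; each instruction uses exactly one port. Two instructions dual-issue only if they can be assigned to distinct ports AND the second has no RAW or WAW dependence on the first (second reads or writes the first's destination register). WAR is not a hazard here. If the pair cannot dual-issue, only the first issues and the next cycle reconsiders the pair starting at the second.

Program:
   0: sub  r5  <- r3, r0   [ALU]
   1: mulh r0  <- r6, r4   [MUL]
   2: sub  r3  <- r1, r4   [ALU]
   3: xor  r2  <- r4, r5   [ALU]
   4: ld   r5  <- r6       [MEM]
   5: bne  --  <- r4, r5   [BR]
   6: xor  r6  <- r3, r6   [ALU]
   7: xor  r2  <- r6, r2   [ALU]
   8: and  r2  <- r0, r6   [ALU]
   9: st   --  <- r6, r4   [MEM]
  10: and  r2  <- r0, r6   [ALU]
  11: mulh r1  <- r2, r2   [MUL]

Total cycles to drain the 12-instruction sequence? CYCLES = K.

CYCLES = 8

c0: i0+i1 sub.ALU;mulh.MUL  2-wide
c1: i2+i3 sub.ALU;xor.ALU  2-wide
c2: i4 ld.MEM  no-port MEM/BR
c3: i5+i6 bne.BR;xor.ALU  2-wide
c4: i7 xor.ALU  WAW r2
c5: i8+i9 and.ALU;st.MEM  2-wide
c6: i10 and.ALU  RAW r2
c7: i11 mulh.MUL  tail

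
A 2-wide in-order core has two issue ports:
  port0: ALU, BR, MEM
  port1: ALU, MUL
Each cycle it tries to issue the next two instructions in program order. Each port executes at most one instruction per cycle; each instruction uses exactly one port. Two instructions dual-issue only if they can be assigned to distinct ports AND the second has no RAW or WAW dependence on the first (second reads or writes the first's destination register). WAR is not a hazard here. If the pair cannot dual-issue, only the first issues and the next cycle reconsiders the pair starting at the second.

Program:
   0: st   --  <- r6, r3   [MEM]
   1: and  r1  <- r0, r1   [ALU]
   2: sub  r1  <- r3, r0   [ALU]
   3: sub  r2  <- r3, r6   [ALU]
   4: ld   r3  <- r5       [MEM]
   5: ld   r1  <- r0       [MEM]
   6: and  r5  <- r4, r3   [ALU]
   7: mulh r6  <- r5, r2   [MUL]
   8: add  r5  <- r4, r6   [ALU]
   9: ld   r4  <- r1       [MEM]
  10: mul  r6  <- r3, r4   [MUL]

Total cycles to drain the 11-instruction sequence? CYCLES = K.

t=0 i0/i1:st.MEM and.ALU ; pair
t=1 i2/i3:sub.ALU sub.ALU ; pair
t=2 i4:ld.MEM ; no-port MEM/MEM
t=3 i5/i6:ld.MEM and.ALU ; pair
t=4 i7:mulh.MUL ; RAW r6
t=5 i8/i9:add.ALU ld.MEM ; pair
t=6 i10:mul.MUL ; tail

CYCLES = 7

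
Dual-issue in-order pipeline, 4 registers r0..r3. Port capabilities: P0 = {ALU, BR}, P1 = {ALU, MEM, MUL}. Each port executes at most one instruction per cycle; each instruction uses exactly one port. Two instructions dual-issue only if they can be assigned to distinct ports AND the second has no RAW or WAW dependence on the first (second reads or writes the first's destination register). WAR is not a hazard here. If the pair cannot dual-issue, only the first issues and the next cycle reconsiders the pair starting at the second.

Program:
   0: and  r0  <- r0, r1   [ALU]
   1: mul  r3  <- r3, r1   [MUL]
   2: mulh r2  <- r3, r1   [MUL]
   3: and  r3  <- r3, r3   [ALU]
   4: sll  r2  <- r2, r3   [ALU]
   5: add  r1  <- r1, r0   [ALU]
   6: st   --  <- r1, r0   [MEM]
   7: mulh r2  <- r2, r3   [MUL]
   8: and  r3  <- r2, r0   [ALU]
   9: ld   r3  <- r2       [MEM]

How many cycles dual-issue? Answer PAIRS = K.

0. and mul @i0&i1  | pair
1. mulh and @i2&i3  | pair
2. sll add @i4&i5  | pair
3. st @i6  | no-port MEM/MUL
4. mulh @i7  | RAW r2
5. and @i8  | WAW r3
6. ld @i9  | tail

PAIRS = 3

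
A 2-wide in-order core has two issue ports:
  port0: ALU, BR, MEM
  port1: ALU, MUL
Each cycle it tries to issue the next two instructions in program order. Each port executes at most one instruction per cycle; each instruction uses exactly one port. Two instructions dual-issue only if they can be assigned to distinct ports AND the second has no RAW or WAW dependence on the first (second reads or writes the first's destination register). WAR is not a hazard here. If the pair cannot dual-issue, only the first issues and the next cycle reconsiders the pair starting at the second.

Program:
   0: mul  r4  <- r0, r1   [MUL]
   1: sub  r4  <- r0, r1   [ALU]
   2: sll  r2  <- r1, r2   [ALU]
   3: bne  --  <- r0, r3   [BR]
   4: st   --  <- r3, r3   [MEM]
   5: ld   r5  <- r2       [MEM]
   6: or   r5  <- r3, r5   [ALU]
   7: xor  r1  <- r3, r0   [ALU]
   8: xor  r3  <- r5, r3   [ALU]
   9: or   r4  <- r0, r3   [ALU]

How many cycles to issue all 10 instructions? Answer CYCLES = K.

c0: i0 mul.MUL  WAW r4
c1: i1&i2 sub.ALU/sll.ALU  dual
c2: i3 bne.BR  no-port BR/MEM
c3: i4 st.MEM  no-port MEM/MEM
c4: i5 ld.MEM  RAW+WAW r5
c5: i6&i7 or.ALU/xor.ALU  dual
c6: i8 xor.ALU  RAW r3
c7: i9 or.ALU  tail

CYCLES = 8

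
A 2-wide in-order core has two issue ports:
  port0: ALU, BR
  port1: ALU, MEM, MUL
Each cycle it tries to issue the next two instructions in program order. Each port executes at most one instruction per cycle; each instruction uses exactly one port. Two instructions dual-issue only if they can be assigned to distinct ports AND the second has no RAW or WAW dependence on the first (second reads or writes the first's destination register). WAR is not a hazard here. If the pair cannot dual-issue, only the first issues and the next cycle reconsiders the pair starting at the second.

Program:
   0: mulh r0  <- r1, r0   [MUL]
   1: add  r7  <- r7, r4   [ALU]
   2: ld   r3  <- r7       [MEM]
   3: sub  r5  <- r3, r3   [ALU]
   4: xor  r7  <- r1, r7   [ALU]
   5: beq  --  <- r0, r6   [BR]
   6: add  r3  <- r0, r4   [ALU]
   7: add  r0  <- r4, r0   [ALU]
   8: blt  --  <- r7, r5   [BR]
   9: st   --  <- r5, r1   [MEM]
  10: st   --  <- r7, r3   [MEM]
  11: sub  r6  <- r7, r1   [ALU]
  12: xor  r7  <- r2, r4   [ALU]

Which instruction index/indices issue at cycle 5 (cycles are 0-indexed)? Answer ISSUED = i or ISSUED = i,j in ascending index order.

c0: i0/i1 mulh.MUL/add.ALU  pair
c1: i2 ld.MEM  RAW r3
c2: i3/i4 sub.ALU/xor.ALU  pair
c3: i5/i6 beq.BR/add.ALU  pair
c4: i7/i8 add.ALU/blt.BR  pair
c5: i9 st.MEM  no-port MEM/MEM
c6: i10/i11 st.MEM/sub.ALU  pair
c7: i12 xor.ALU  tail

ISSUED = 9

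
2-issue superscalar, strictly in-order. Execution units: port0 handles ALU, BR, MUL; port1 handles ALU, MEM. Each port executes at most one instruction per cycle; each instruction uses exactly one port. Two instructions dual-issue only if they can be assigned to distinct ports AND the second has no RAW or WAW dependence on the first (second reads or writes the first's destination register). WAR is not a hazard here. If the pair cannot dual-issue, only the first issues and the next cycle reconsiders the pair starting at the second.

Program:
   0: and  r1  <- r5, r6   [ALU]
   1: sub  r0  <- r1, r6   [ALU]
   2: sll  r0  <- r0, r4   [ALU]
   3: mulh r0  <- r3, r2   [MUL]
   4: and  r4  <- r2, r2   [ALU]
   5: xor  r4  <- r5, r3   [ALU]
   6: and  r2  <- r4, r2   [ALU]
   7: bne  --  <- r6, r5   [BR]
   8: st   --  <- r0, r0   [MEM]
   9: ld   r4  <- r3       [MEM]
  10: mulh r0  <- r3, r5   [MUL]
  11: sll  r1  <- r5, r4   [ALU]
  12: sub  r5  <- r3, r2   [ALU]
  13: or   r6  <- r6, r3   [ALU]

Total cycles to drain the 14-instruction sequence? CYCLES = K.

CYCLES = 10

[0] i0  and.ALU  -- RAW r1
[1] i1  sub.ALU  -- RAW+WAW r0
[2] i2  sll.ALU  -- WAW r0
[3] i3&i4  mulh.MUL and.ALU  -- dual
[4] i5  xor.ALU  -- RAW r4
[5] i6&i7  and.ALU bne.BR  -- dual
[6] i8  st.MEM  -- no-port MEM/MEM
[7] i9&i10  ld.MEM mulh.MUL  -- dual
[8] i11&i12  sll.ALU sub.ALU  -- dual
[9] i13  or.ALU  -- tail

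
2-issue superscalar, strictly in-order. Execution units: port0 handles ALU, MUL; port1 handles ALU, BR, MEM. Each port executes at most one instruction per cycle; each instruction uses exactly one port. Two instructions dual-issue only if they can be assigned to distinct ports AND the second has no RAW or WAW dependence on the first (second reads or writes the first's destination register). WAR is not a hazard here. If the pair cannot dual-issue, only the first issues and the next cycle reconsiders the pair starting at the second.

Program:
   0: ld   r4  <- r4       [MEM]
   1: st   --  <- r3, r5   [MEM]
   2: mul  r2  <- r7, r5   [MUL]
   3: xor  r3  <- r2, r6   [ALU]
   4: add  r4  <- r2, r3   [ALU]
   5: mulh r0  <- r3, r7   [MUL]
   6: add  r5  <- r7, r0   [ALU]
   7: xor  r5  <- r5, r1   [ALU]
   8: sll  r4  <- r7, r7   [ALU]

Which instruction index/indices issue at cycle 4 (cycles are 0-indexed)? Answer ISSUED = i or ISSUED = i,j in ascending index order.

#0 head=0: ld i0 no-port MEM/MEM
#1 head=1: st+mul i1/i2 pair
#2 head=3: xor i3 RAW r3
#3 head=4: add+mulh i4/i5 pair
#4 head=6: add i6 RAW+WAW r5
#5 head=7: xor+sll i7/i8 pair

ISSUED = 6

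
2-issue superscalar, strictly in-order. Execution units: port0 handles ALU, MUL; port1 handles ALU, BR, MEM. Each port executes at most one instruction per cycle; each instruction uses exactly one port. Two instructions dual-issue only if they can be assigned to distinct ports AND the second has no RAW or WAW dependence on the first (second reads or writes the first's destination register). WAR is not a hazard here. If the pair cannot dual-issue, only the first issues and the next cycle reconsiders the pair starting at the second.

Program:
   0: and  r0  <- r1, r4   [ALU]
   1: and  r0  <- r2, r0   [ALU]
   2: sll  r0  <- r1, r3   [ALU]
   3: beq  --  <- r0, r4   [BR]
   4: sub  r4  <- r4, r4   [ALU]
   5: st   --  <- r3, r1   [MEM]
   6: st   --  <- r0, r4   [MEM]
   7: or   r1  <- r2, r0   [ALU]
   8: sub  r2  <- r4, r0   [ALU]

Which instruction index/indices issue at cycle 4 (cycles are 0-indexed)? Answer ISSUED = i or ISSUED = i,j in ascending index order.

[0] i0  and.ALU  -- RAW+WAW r0
[1] i1  and.ALU  -- WAW r0
[2] i2  sll.ALU  -- RAW r0
[3] i3/i4  beq.BR/sub.ALU  -- dual
[4] i5  st.MEM  -- no-port MEM/MEM
[5] i6/i7  st.MEM/or.ALU  -- dual
[6] i8  sub.ALU  -- tail

ISSUED = 5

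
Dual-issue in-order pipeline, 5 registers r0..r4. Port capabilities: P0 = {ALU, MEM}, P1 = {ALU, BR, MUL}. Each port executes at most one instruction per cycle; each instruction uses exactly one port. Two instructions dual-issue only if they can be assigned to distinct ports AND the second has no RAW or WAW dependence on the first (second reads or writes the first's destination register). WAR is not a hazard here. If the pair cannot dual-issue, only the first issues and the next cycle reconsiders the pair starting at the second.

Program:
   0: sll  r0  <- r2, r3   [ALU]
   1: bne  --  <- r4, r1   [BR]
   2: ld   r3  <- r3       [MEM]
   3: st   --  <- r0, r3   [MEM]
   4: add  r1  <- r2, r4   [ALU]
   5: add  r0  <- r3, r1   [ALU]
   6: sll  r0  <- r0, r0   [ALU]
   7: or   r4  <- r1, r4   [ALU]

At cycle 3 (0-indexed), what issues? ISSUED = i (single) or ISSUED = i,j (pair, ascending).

t=0 i0+i1:sll/bne ; pair
t=1 i2:ld ; no-port MEM/MEM
t=2 i3+i4:st/add ; pair
t=3 i5:add ; RAW+WAW r0
t=4 i6+i7:sll/or ; pair

ISSUED = 5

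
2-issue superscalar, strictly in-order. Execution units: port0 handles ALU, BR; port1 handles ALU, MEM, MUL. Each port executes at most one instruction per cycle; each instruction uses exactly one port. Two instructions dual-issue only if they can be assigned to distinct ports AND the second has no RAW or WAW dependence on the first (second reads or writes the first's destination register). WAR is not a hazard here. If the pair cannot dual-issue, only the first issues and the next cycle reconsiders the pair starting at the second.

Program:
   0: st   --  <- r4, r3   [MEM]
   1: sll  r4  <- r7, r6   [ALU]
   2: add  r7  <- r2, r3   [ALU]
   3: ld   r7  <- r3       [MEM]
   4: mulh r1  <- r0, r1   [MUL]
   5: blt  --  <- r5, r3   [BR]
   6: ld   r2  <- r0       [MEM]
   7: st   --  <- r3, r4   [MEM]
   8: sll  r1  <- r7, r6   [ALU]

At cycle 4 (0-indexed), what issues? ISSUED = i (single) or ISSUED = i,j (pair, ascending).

0. st.MEM sll.ALU @i0&i1  | pair
1. add.ALU @i2  | WAW r7
2. ld.MEM @i3  | no-port MEM/MUL
3. mulh.MUL blt.BR @i4&i5  | pair
4. ld.MEM @i6  | no-port MEM/MEM
5. st.MEM sll.ALU @i7&i8  | pair

ISSUED = 6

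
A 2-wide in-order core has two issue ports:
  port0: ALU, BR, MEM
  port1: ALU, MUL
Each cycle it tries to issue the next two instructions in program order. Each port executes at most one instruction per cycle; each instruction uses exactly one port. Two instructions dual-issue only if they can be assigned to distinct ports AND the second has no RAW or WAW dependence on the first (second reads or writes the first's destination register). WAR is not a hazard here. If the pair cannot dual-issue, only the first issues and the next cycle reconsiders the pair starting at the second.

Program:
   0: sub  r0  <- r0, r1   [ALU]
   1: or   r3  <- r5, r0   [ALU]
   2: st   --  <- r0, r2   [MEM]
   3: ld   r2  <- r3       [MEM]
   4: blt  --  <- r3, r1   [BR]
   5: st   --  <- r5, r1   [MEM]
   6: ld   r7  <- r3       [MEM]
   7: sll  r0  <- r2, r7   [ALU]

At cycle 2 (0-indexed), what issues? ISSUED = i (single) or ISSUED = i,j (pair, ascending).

0. sub.ALU @i0  | RAW r0
1. or.ALU;st.MEM @i1&i2  | pair
2. ld.MEM @i3  | no-port MEM/BR
3. blt.BR @i4  | no-port BR/MEM
4. st.MEM @i5  | no-port MEM/MEM
5. ld.MEM @i6  | RAW r7
6. sll.ALU @i7  | tail

ISSUED = 3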